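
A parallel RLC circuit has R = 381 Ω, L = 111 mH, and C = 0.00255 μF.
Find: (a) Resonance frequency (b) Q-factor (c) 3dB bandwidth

Step 1 — Resonance: ω₀ = 1/√(LC) = 1/√(0.111·2.55e-09) = 5.944e+04 rad/s.
Step 2 — f₀ = ω₀/(2π) = 9460 Hz.
Step 3 — Parallel Q: Q = R/(ω₀L) = 381/(5.944e+04·0.111) = 0.05775.
Step 4 — Bandwidth: Δω = ω₀/Q = 1.029e+06 rad/s; BW = Δω/(2π) = 1.638e+05 Hz.

(a) f₀ = 9460 Hz  (b) Q = 0.05775  (c) BW = 1.638e+05 Hz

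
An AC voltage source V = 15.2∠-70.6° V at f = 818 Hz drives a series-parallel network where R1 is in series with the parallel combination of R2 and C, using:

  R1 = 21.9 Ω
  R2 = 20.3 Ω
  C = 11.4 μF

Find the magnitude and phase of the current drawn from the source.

Step 1 — Angular frequency: ω = 2π·f = 2π·818 = 5140 rad/s.
Step 2 — Component impedances:
  R1: Z = R = 21.9 Ω
  R2: Z = R = 20.3 Ω
  C: Z = 1/(jωC) = -j/(ω·C) = 0 - j17.07 Ω
Step 3 — Parallel branch: R2 || C = 1/(1/R2 + 1/C) = 8.407 - j9.999 Ω.
Step 4 — Series with R1: Z_total = R1 + (R2 || C) = 30.31 - j9.999 Ω = 31.91∠-18.3° Ω.
Step 5 — Source phasor: V = 15.2∠-70.6° V = 5.049 - j14.34 V.
Step 6 — Ohm's law: I = V / Z_total = (5.049 - j14.34) / (30.31 - j9.999) = 0.291 - j0.3771 A.
Step 7 — Convert to polar: |I| = 0.4763 A, ∠I = -52.3°.

I = 0.4763∠-52.3° A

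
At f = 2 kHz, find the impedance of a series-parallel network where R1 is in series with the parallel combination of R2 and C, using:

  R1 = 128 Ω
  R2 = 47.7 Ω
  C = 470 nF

Step 1 — Angular frequency: ω = 2π·f = 2π·2000 = 1.257e+04 rad/s.
Step 2 — Component impedances:
  R1: Z = R = 128 Ω
  R2: Z = R = 47.7 Ω
  C: Z = 1/(jωC) = -j/(ω·C) = 0 - j169.3 Ω
Step 3 — Parallel branch: R2 || C = 1/(1/R2 + 1/C) = 44.19 - j12.45 Ω.
Step 4 — Series with R1: Z_total = R1 + (R2 || C) = 172.2 - j12.45 Ω = 172.6∠-4.1° Ω.

Z = 172.2 - j12.45 Ω = 172.6∠-4.1° Ω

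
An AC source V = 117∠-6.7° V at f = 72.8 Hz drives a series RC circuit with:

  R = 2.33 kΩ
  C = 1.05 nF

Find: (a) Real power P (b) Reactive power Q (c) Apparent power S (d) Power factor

Step 1 — Angular frequency: ω = 2π·f = 2π·72.8 = 457.4 rad/s.
Step 2 — Component impedances:
  R: Z = R = 2330 Ω
  C: Z = 1/(jωC) = -j/(ω·C) = 0 - j2.082e+06 Ω
Step 3 — Series combination: Z_total = R + C = 2330 - j2.082e+06 Ω = 2.082e+06∠-89.9° Ω.
Step 4 — Source phasor: V = 117∠-6.7° V = 116.2 - j13.65 V.
Step 5 — Current: I = V / Z = 6.619e-06 + j5.58e-05 A = 5.619e-05∠83.2° A.
Step 6 — Complex power: S = V·I* = 7.357e-06 - j0.006575 VA.
Step 7 — Real power: P = Re(S) = 7.357e-06 W.
Step 8 — Reactive power: Q = Im(S) = -0.006575 VAR.
Step 9 — Apparent power: |S| = 0.006575 VA.
Step 10 — Power factor: PF = P/|S| = 0.001119 (leading).

(a) P = 7.357e-06 W  (b) Q = -0.006575 VAR  (c) S = 0.006575 VA  (d) PF = 0.001119 (leading)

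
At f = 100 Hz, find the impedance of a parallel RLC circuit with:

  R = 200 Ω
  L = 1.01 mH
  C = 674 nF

Step 1 — Angular frequency: ω = 2π·f = 2π·100 = 628.3 rad/s.
Step 2 — Component impedances:
  R: Z = R = 200 Ω
  L: Z = jωL = j·628.3·0.00101 = 0 + j0.6346 Ω
  C: Z = 1/(jωC) = -j/(ω·C) = 0 - j2361 Ω
Step 3 — Parallel combination: 1/Z_total = 1/R + 1/L + 1/C; Z_total = 0.002015 + j0.6348 Ω = 0.6348∠89.8° Ω.

Z = 0.002015 + j0.6348 Ω = 0.6348∠89.8° Ω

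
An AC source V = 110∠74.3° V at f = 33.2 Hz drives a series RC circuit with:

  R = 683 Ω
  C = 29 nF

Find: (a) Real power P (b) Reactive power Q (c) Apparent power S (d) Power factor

Step 1 — Angular frequency: ω = 2π·f = 2π·33.2 = 208.6 rad/s.
Step 2 — Component impedances:
  R: Z = R = 683 Ω
  C: Z = 1/(jωC) = -j/(ω·C) = 0 - j1.653e+05 Ω
Step 3 — Series combination: Z_total = R + C = 683 - j1.653e+05 Ω = 1.653e+05∠-89.8° Ω.
Step 4 — Source phasor: V = 110∠74.3° V = 29.77 + j105.9 V.
Step 5 — Current: I = V / Z = -0.0006399 + j0.0001827 A = 0.0006654∠164.1° A.
Step 6 — Complex power: S = V·I* = 0.0003024 - j0.0732 VA.
Step 7 — Real power: P = Re(S) = 0.0003024 W.
Step 8 — Reactive power: Q = Im(S) = -0.0732 VAR.
Step 9 — Apparent power: |S| = 0.0732 VA.
Step 10 — Power factor: PF = P/|S| = 0.004132 (leading).

(a) P = 0.0003024 W  (b) Q = -0.0732 VAR  (c) S = 0.0732 VA  (d) PF = 0.004132 (leading)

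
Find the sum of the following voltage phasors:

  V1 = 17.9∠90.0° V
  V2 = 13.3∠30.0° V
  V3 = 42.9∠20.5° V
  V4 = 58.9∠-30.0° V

Step 1 — Convert each phasor to rectangular form:
  V1 = 17.9·(cos(90.0°) + j·sin(90.0°)) = 0 + j17.9 V
  V2 = 13.3·(cos(30.0°) + j·sin(30.0°)) = 11.52 + j6.65 V
  V3 = 42.9·(cos(20.5°) + j·sin(20.5°)) = 40.18 + j15.02 V
  V4 = 58.9·(cos(-30.0°) + j·sin(-30.0°)) = 51.01 - j29.45 V
Step 2 — Sum components: V_total = 102.7 + j10.12 V.
Step 3 — Convert to polar: |V_total| = 103.2 V, ∠V_total = 5.6°.

V_total = 103.2∠5.6° V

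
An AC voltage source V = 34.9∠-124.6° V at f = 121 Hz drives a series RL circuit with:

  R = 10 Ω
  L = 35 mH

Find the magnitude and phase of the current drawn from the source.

Step 1 — Angular frequency: ω = 2π·f = 2π·121 = 760.3 rad/s.
Step 2 — Component impedances:
  R: Z = R = 10 Ω
  L: Z = jωL = j·760.3·0.035 = 0 + j26.61 Ω
Step 3 — Series combination: Z_total = R + L = 10 + j26.61 Ω = 28.43∠69.4° Ω.
Step 4 — Source phasor: V = 34.9∠-124.6° V = -19.82 - j28.73 V.
Step 5 — Ohm's law: I = V / Z_total = (-19.82 - j28.73) / (10 + j26.61) = -1.191 + j0.2971 A.
Step 6 — Convert to polar: |I| = 1.228 A, ∠I = 166.0°.

I = 1.228∠166.0° A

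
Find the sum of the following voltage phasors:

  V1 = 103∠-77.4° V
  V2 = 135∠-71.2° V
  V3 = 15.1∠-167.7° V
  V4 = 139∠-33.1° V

Step 1 — Convert each phasor to rectangular form:
  V1 = 103·(cos(-77.4°) + j·sin(-77.4°)) = 22.47 - j100.5 V
  V2 = 135·(cos(-71.2°) + j·sin(-71.2°)) = 43.51 - j127.8 V
  V3 = 15.1·(cos(-167.7°) + j·sin(-167.7°)) = -14.75 - j3.217 V
  V4 = 139·(cos(-33.1°) + j·sin(-33.1°)) = 116.4 - j75.91 V
Step 2 — Sum components: V_total = 167.7 - j307.4 V.
Step 3 — Convert to polar: |V_total| = 350.2 V, ∠V_total = -61.4°.

V_total = 350.2∠-61.4° V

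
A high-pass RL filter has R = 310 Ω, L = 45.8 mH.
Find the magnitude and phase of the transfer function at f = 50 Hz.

Step 1 — Angular frequency: ω = 2π·50 = 314.2 rad/s.
Step 2 — Transfer function: H(jω) = jωL/(R + jωL).
Step 3 — Numerator jωL = j·14.39; denominator R + jωL = 310 + j14.39.
Step 4 — H = 0.00215 + j0.04631.
Step 5 — Magnitude: |H| = 0.04636 (-26.7 dB); phase: φ = 87.3°.

|H| = 0.04636 (-26.7 dB), φ = 87.3°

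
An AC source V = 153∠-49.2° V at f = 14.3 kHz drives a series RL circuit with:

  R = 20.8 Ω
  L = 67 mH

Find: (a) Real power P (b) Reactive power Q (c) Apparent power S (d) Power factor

Step 1 — Angular frequency: ω = 2π·f = 2π·1.43e+04 = 8.985e+04 rad/s.
Step 2 — Component impedances:
  R: Z = R = 20.8 Ω
  L: Z = jωL = j·8.985e+04·0.067 = 0 + j6020 Ω
Step 3 — Series combination: Z_total = R + L = 20.8 + j6020 Ω = 6020∠89.8° Ω.
Step 4 — Source phasor: V = 153∠-49.2° V = 99.97 - j115.8 V.
Step 5 — Current: I = V / Z = -0.01918 - j0.01667 A = 0.02542∠-139.0° A.
Step 6 — Complex power: S = V·I* = 0.01344 + j3.889 VA.
Step 7 — Real power: P = Re(S) = 0.01344 W.
Step 8 — Reactive power: Q = Im(S) = 3.889 VAR.
Step 9 — Apparent power: |S| = 3.889 VA.
Step 10 — Power factor: PF = P/|S| = 0.003455 (lagging).

(a) P = 0.01344 W  (b) Q = 3.889 VAR  (c) S = 3.889 VA  (d) PF = 0.003455 (lagging)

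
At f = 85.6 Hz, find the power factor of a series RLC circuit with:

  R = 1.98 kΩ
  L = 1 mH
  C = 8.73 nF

Step 1 — Angular frequency: ω = 2π·f = 2π·85.6 = 537.8 rad/s.
Step 2 — Component impedances:
  R: Z = R = 1980 Ω
  L: Z = jωL = j·537.8·0.001 = 0 + j0.5378 Ω
  C: Z = 1/(jωC) = -j/(ω·C) = 0 - j2.13e+05 Ω
Step 3 — Series combination: Z_total = R + L + C = 1980 - j2.13e+05 Ω = 2.13e+05∠-89.5° Ω.
Step 4 — Power factor: PF = cos(φ) = Re(Z)/|Z| = 1980/2.13e+05 = 0.009296.
Step 5 — Type: Im(Z) = -2.13e+05 ⇒ leading (phase φ = -89.5°).

PF = 0.009296 (leading, φ = -89.5°)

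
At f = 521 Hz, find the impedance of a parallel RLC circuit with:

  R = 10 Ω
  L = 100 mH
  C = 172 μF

Step 1 — Angular frequency: ω = 2π·f = 2π·521 = 3274 rad/s.
Step 2 — Component impedances:
  R: Z = R = 10 Ω
  L: Z = jωL = j·3274·0.1 = 0 + j327.4 Ω
  C: Z = 1/(jωC) = -j/(ω·C) = 0 - j1.776 Ω
Step 3 — Parallel combination: 1/Z_total = 1/R + 1/L + 1/C; Z_total = 0.309 - j1.731 Ω = 1.758∠-79.9° Ω.

Z = 0.309 - j1.731 Ω = 1.758∠-79.9° Ω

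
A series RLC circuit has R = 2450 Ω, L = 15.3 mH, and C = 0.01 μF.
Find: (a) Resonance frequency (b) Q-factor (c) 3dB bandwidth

Step 1 — Resonance condition Im(Z)=0 gives ω₀ = 1/√(LC).
Step 2 — ω₀ = 1/√(0.0153·1e-08) = 8.085e+04 rad/s.
Step 3 — f₀ = ω₀/(2π) = 1.287e+04 Hz.
Step 4 — Series Q: Q = ω₀L/R = 8.085e+04·0.0153/2450 = 0.5049.
Step 5 — 3dB bandwidth: Δω = ω₀/Q = 1.601e+05 rad/s; BW = Δω/(2π) = 2.549e+04 Hz.

(a) f₀ = 1.287e+04 Hz  (b) Q = 0.5049  (c) BW = 2.549e+04 Hz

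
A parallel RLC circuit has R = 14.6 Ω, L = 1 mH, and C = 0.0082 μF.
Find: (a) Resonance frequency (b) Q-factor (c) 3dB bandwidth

Step 1 — Resonance: ω₀ = 1/√(LC) = 1/√(0.001·8.2e-09) = 3.492e+05 rad/s.
Step 2 — f₀ = ω₀/(2π) = 5.558e+04 Hz.
Step 3 — Parallel Q: Q = R/(ω₀L) = 14.6/(3.492e+05·0.001) = 0.04181.
Step 4 — Bandwidth: Δω = ω₀/Q = 8.353e+06 rad/s; BW = Δω/(2π) = 1.329e+06 Hz.

(a) f₀ = 5.558e+04 Hz  (b) Q = 0.04181  (c) BW = 1.329e+06 Hz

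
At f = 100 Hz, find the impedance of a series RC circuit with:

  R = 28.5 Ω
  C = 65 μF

Step 1 — Angular frequency: ω = 2π·f = 2π·100 = 628.3 rad/s.
Step 2 — Component impedances:
  R: Z = R = 28.5 Ω
  C: Z = 1/(jωC) = -j/(ω·C) = 0 - j24.49 Ω
Step 3 — Series combination: Z_total = R + C = 28.5 - j24.49 Ω = 37.57∠-40.7° Ω.

Z = 28.5 - j24.49 Ω = 37.57∠-40.7° Ω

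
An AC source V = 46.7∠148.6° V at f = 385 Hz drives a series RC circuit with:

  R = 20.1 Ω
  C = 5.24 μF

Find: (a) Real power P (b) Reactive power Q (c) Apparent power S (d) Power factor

Step 1 — Angular frequency: ω = 2π·f = 2π·385 = 2419 rad/s.
Step 2 — Component impedances:
  R: Z = R = 20.1 Ω
  C: Z = 1/(jωC) = -j/(ω·C) = 0 - j78.89 Ω
Step 3 — Series combination: Z_total = R + C = 20.1 - j78.89 Ω = 81.41∠-75.7° Ω.
Step 4 — Source phasor: V = 46.7∠148.6° V = -39.86 + j24.33 V.
Step 5 — Current: I = V / Z = -0.4105 - j0.4007 A = 0.5736∠-135.7° A.
Step 6 — Complex power: S = V·I* = 6.614 - j25.96 VA.
Step 7 — Real power: P = Re(S) = 6.614 W.
Step 8 — Reactive power: Q = Im(S) = -25.96 VAR.
Step 9 — Apparent power: |S| = 26.79 VA.
Step 10 — Power factor: PF = P/|S| = 0.2469 (leading).

(a) P = 6.614 W  (b) Q = -25.96 VAR  (c) S = 26.79 VA  (d) PF = 0.2469 (leading)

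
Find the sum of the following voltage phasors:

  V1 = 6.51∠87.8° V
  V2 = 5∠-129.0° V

Step 1 — Convert each phasor to rectangular form:
  V1 = 6.51·(cos(87.8°) + j·sin(87.8°)) = 0.2499 + j6.505 V
  V2 = 5·(cos(-129.0°) + j·sin(-129.0°)) = -3.147 - j3.886 V
Step 2 — Sum components: V_total = -2.897 + j2.619 V.
Step 3 — Convert to polar: |V_total| = 3.905 V, ∠V_total = 137.9°.

V_total = 3.905∠137.9° V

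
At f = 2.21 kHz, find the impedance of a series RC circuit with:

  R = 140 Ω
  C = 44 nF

Step 1 — Angular frequency: ω = 2π·f = 2π·2210 = 1.389e+04 rad/s.
Step 2 — Component impedances:
  R: Z = R = 140 Ω
  C: Z = 1/(jωC) = -j/(ω·C) = 0 - j1637 Ω
Step 3 — Series combination: Z_total = R + C = 140 - j1637 Ω = 1643∠-85.1° Ω.

Z = 140 - j1637 Ω = 1643∠-85.1° Ω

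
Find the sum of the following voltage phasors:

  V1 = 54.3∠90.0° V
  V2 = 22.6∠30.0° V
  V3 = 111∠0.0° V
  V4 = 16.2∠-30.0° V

Step 1 — Convert each phasor to rectangular form:
  V1 = 54.3·(cos(90.0°) + j·sin(90.0°)) = 0 + j54.3 V
  V2 = 22.6·(cos(30.0°) + j·sin(30.0°)) = 19.57 + j11.3 V
  V3 = 111·(cos(0.0°) + j·sin(0.0°)) = 111 V
  V4 = 16.2·(cos(-30.0°) + j·sin(-30.0°)) = 14.03 - j8.1 V
Step 2 — Sum components: V_total = 144.6 + j57.5 V.
Step 3 — Convert to polar: |V_total| = 155.6 V, ∠V_total = 21.7°.

V_total = 155.6∠21.7° V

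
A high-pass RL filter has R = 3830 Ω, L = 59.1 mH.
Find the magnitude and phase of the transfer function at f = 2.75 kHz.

Step 1 — Angular frequency: ω = 2π·2750 = 1.728e+04 rad/s.
Step 2 — Transfer function: H(jω) = jωL/(R + jωL).
Step 3 — Numerator jωL = j·1021; denominator R + jωL = 3830 + j1021.
Step 4 — H = 0.06637 + j0.2489.
Step 5 — Magnitude: |H| = 0.2576 (-11.8 dB); phase: φ = 75.1°.

|H| = 0.2576 (-11.8 dB), φ = 75.1°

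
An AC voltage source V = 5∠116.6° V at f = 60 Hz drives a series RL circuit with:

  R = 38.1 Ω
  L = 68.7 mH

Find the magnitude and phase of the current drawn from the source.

Step 1 — Angular frequency: ω = 2π·f = 2π·60 = 377 rad/s.
Step 2 — Component impedances:
  R: Z = R = 38.1 Ω
  L: Z = jωL = j·377·0.0687 = 0 + j25.9 Ω
Step 3 — Series combination: Z_total = R + L = 38.1 + j25.9 Ω = 46.07∠34.2° Ω.
Step 4 — Source phasor: V = 5∠116.6° V = -2.239 + j4.471 V.
Step 5 — Ohm's law: I = V / Z_total = (-2.239 + j4.471) / (38.1 + j25.9) = 0.01437 + j0.1076 A.
Step 6 — Convert to polar: |I| = 0.1085 A, ∠I = 82.4°.

I = 0.1085∠82.4° A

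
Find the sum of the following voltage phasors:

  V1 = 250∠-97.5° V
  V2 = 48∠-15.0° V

Step 1 — Convert each phasor to rectangular form:
  V1 = 250·(cos(-97.5°) + j·sin(-97.5°)) = -32.63 - j247.9 V
  V2 = 48·(cos(-15.0°) + j·sin(-15.0°)) = 46.36 - j12.42 V
Step 2 — Sum components: V_total = 13.73 - j260.3 V.
Step 3 — Convert to polar: |V_total| = 260.6 V, ∠V_total = -87.0°.

V_total = 260.6∠-87.0° V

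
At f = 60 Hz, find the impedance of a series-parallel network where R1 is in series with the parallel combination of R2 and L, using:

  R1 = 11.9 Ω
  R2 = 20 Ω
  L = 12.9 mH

Step 1 — Angular frequency: ω = 2π·f = 2π·60 = 377 rad/s.
Step 2 — Component impedances:
  R1: Z = R = 11.9 Ω
  R2: Z = R = 20 Ω
  L: Z = jωL = j·377·0.0129 = 0 + j4.863 Ω
Step 3 — Parallel branch: R2 || L = 1/(1/R2 + 1/L) = 1.117 + j4.592 Ω.
Step 4 — Series with R1: Z_total = R1 + (R2 || L) = 13.02 + j4.592 Ω = 13.8∠19.4° Ω.

Z = 13.02 + j4.592 Ω = 13.8∠19.4° Ω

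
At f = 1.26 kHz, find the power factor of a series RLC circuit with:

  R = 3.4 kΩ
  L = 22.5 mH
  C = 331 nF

Step 1 — Angular frequency: ω = 2π·f = 2π·1260 = 7917 rad/s.
Step 2 — Component impedances:
  R: Z = R = 3400 Ω
  L: Z = jωL = j·7917·0.0225 = 0 + j178.1 Ω
  C: Z = 1/(jωC) = -j/(ω·C) = 0 - j381.6 Ω
Step 3 — Series combination: Z_total = R + L + C = 3400 - j203.5 Ω = 3406∠-3.4° Ω.
Step 4 — Power factor: PF = cos(φ) = Re(Z)/|Z| = 3400/3406 = 0.9982.
Step 5 — Type: Im(Z) = -203.5 ⇒ leading (phase φ = -3.4°).

PF = 0.9982 (leading, φ = -3.4°)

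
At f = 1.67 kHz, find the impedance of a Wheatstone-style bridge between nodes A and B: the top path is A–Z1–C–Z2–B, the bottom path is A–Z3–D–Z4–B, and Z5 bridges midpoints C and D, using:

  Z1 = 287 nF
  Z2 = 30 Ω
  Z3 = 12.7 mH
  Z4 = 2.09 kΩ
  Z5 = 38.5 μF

Step 1 — Angular frequency: ω = 2π·f = 2π·1670 = 1.049e+04 rad/s.
Step 2 — Component impedances:
  Z1: Z = 1/(jωC) = -j/(ω·C) = 0 - j332.1 Ω
  Z2: Z = R = 30 Ω
  Z3: Z = jωL = j·1.049e+04·0.0127 = 0 + j133.3 Ω
  Z4: Z = R = 2090 Ω
  Z5: Z = 1/(jωC) = -j/(ω·C) = 0 - j2.475 Ω
Step 3 — Bridge requires nodal analysis (the Z5 bridge couples midpoints C and D, so the two paths cannot be reduced to a simple series/parallel combination). Setting node B to ground and injecting 1 A at node A, the 3-node admittance system at A, C, D solves to V_A = Z_AB = 29.58 + j215.9 Ω = 217.9∠82.2° Ω.

Z = 29.58 + j215.9 Ω = 217.9∠82.2° Ω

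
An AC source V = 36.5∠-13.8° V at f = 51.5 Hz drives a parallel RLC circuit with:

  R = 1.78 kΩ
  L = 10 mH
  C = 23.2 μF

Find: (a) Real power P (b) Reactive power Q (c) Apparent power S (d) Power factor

Step 1 — Angular frequency: ω = 2π·f = 2π·51.5 = 323.6 rad/s.
Step 2 — Component impedances:
  R: Z = R = 1780 Ω
  L: Z = jωL = j·323.6·0.01 = 0 + j3.236 Ω
  C: Z = 1/(jωC) = -j/(ω·C) = 0 - j133.2 Ω
Step 3 — Parallel combination: 1/Z_total = 1/R + 1/L + 1/C; Z_total = 0.006179 + j3.316 Ω = 3.316∠89.9° Ω.
Step 4 — Source phasor: V = 36.5∠-13.8° V = 35.45 - j8.706 V.
Step 5 — Current: I = V / Z = -2.605 - j10.69 A = 11.01∠-103.7° A.
Step 6 — Complex power: S = V·I* = 0.7485 + j401.7 VA.
Step 7 — Real power: P = Re(S) = 0.7485 W.
Step 8 — Reactive power: Q = Im(S) = 401.7 VAR.
Step 9 — Apparent power: |S| = 401.7 VA.
Step 10 — Power factor: PF = P/|S| = 0.001863 (lagging).

(a) P = 0.7485 W  (b) Q = 401.7 VAR  (c) S = 401.7 VA  (d) PF = 0.001863 (lagging)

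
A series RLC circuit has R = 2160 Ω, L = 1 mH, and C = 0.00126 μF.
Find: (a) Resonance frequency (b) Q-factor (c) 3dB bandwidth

Step 1 — Resonance: ω₀ = 1/√(LC) = 1/√(0.001·1.26e-09) = 8.909e+05 rad/s.
Step 2 — f₀ = ω₀/(2π) = 1.418e+05 Hz.
Step 3 — Series Q: Q = ω₀L/R = 8.909e+05·0.001/2160 = 0.4124.
Step 4 — Bandwidth: Δω = ω₀/Q = 2.16e+06 rad/s; BW = Δω/(2π) = 3.438e+05 Hz.

(a) f₀ = 1.418e+05 Hz  (b) Q = 0.4124  (c) BW = 3.438e+05 Hz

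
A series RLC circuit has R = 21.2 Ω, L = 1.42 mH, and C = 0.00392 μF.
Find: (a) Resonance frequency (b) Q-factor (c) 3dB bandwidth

Step 1 — Resonance condition Im(Z)=0 gives ω₀ = 1/√(LC).
Step 2 — ω₀ = 1/√(0.00142·3.92e-09) = 4.239e+05 rad/s.
Step 3 — f₀ = ω₀/(2π) = 6.746e+04 Hz.
Step 4 — Series Q: Q = ω₀L/R = 4.239e+05·0.00142/21.2 = 28.39.
Step 5 — 3dB bandwidth: Δω = ω₀/Q = 1.493e+04 rad/s; BW = Δω/(2π) = 2376 Hz.

(a) f₀ = 6.746e+04 Hz  (b) Q = 28.39  (c) BW = 2376 Hz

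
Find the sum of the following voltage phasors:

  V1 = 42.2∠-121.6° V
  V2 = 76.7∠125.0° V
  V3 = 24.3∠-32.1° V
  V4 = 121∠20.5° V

Step 1 — Convert each phasor to rectangular form:
  V1 = 42.2·(cos(-121.6°) + j·sin(-121.6°)) = -22.11 - j35.94 V
  V2 = 76.7·(cos(125.0°) + j·sin(125.0°)) = -43.99 + j62.83 V
  V3 = 24.3·(cos(-32.1°) + j·sin(-32.1°)) = 20.59 - j12.91 V
  V4 = 121·(cos(20.5°) + j·sin(20.5°)) = 113.3 + j42.38 V
Step 2 — Sum components: V_total = 67.82 + j56.35 V.
Step 3 — Convert to polar: |V_total| = 88.17 V, ∠V_total = 39.7°.

V_total = 88.17∠39.7° V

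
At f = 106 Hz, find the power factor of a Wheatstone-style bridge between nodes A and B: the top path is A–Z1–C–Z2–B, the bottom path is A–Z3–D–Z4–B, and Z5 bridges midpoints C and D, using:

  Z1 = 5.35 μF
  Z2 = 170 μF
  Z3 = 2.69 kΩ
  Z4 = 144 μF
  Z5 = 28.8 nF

Step 1 — Angular frequency: ω = 2π·f = 2π·106 = 666 rad/s.
Step 2 — Component impedances:
  Z1: Z = 1/(jωC) = -j/(ω·C) = 0 - j280.6 Ω
  Z2: Z = 1/(jωC) = -j/(ω·C) = 0 - j8.832 Ω
  Z3: Z = R = 2690 Ω
  Z4: Z = 1/(jωC) = -j/(ω·C) = 0 - j10.43 Ω
  Z5: Z = 1/(jωC) = -j/(ω·C) = 0 - j5.213e+04 Ω
Step 3 — Bridge requires nodal analysis (the Z5 bridge couples midpoints C and D, so the two paths cannot be reduced to a simple series/parallel combination). Setting node B to ground and injecting 1 A at node A, the 3-node admittance system at A, C, D solves to V_A = Z_AB = 30.77 - j286 Ω = 287.7∠-83.9° Ω.
Step 4 — Power factor: PF = cos(φ) = Re(Z)/|Z| = 30.769/287.7 = 0.1069.
Step 5 — Type: Im(Z) = -286 ⇒ leading (phase φ = -83.9°).

PF = 0.1069 (leading, φ = -83.9°)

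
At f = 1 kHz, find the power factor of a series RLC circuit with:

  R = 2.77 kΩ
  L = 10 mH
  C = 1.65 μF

Step 1 — Angular frequency: ω = 2π·f = 2π·1000 = 6283 rad/s.
Step 2 — Component impedances:
  R: Z = R = 2770 Ω
  L: Z = jωL = j·6283·0.01 = 0 + j62.83 Ω
  C: Z = 1/(jωC) = -j/(ω·C) = 0 - j96.46 Ω
Step 3 — Series combination: Z_total = R + L + C = 2770 - j33.63 Ω = 2770∠-0.7° Ω.
Step 4 — Power factor: PF = cos(φ) = Re(Z)/|Z| = 2770/2770.2 = 0.9999.
Step 5 — Type: Im(Z) = -33.63 ⇒ leading (phase φ = -0.7°).

PF = 0.9999 (leading, φ = -0.7°)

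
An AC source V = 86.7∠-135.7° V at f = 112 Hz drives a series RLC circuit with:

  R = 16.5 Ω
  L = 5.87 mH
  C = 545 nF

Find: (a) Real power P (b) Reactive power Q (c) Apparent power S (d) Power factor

Step 1 — Angular frequency: ω = 2π·f = 2π·112 = 703.7 rad/s.
Step 2 — Component impedances:
  R: Z = R = 16.5 Ω
  L: Z = jωL = j·703.7·0.00587 = 0 + j4.131 Ω
  C: Z = 1/(jωC) = -j/(ω·C) = 0 - j2607 Ω
Step 3 — Series combination: Z_total = R + L + C = 16.5 - j2603 Ω = 2603∠-89.6° Ω.
Step 4 — Source phasor: V = 86.7∠-135.7° V = -62.05 - j60.55 V.
Step 5 — Current: I = V / Z = 0.02311 - j0.02398 A = 0.0333∠-46.1° A.
Step 6 — Complex power: S = V·I* = 0.0183 - j2.887 VA.
Step 7 — Real power: P = Re(S) = 0.0183 W.
Step 8 — Reactive power: Q = Im(S) = -2.887 VAR.
Step 9 — Apparent power: |S| = 2.887 VA.
Step 10 — Power factor: PF = P/|S| = 0.006338 (leading).

(a) P = 0.0183 W  (b) Q = -2.887 VAR  (c) S = 2.887 VA  (d) PF = 0.006338 (leading)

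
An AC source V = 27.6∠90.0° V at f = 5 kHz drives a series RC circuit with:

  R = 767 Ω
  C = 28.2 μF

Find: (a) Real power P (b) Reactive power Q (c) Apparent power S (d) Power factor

Step 1 — Angular frequency: ω = 2π·f = 2π·5000 = 3.142e+04 rad/s.
Step 2 — Component impedances:
  R: Z = R = 767 Ω
  C: Z = 1/(jωC) = -j/(ω·C) = 0 - j1.129 Ω
Step 3 — Series combination: Z_total = R + C = 767 - j1.129 Ω = 767∠-0.1° Ω.
Step 4 — Source phasor: V = 27.6∠90.0° V = 0 + j27.6 V.
Step 5 — Current: I = V / Z = -5.296e-05 + j0.03598 A = 0.03598∠90.1° A.
Step 6 — Complex power: S = V·I* = 0.9932 - j0.001462 VA.
Step 7 — Real power: P = Re(S) = 0.9932 W.
Step 8 — Reactive power: Q = Im(S) = -0.001462 VAR.
Step 9 — Apparent power: |S| = 0.9932 VA.
Step 10 — Power factor: PF = P/|S| = 1 (leading).

(a) P = 0.9932 W  (b) Q = -0.001462 VAR  (c) S = 0.9932 VA  (d) PF = 1 (leading)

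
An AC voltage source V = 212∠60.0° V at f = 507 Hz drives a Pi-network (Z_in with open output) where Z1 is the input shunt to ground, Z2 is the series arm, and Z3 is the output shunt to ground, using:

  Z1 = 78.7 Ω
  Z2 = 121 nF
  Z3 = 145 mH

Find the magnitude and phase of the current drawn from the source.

Step 1 — Angular frequency: ω = 2π·f = 2π·507 = 3186 rad/s.
Step 2 — Component impedances:
  Z1: Z = R = 78.7 Ω
  Z2: Z = 1/(jωC) = -j/(ω·C) = 0 - j2594 Ω
  Z3: Z = jωL = j·3186·0.145 = 0 + j461.9 Ω
Step 3 — With open output, the series arm Z2 and the output shunt Z3 appear in series to ground: Z2 + Z3 = 0 - j2132 Ω.
Step 4 — Parallel with input shunt Z1: Z_in = Z1 || (Z2 + Z3) = 78.59 - j2.901 Ω = 78.65∠-2.1° Ω.
Step 5 — Source phasor: V = 212∠60.0° V = 106 + j183.6 V.
Step 6 — Ohm's law: I = V / Z_total = (106 + j183.6) / (78.59 - j2.901) = 1.261 + j2.383 A.
Step 7 — Convert to polar: |I| = 2.696 A, ∠I = 62.1°.

I = 2.696∠62.1° A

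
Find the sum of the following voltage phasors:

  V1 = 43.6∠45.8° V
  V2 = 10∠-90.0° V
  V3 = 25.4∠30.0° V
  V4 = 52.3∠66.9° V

Step 1 — Convert each phasor to rectangular form:
  V1 = 43.6·(cos(45.8°) + j·sin(45.8°)) = 30.4 + j31.26 V
  V2 = 10·(cos(-90.0°) + j·sin(-90.0°)) = 0 - j10 V
  V3 = 25.4·(cos(30.0°) + j·sin(30.0°)) = 22 + j12.7 V
  V4 = 52.3·(cos(66.9°) + j·sin(66.9°)) = 20.52 + j48.11 V
Step 2 — Sum components: V_total = 72.91 + j82.06 V.
Step 3 — Convert to polar: |V_total| = 109.8 V, ∠V_total = 48.4°.

V_total = 109.8∠48.4° V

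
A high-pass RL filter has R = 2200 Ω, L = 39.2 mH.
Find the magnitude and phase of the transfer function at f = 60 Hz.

Step 1 — Angular frequency: ω = 2π·60 = 377 rad/s.
Step 2 — Transfer function: H(jω) = jωL/(R + jωL).
Step 3 — Numerator jωL = j·14.78; denominator R + jωL = 2200 + j14.78.
Step 4 — H = 4.512e-05 + j0.006717.
Step 5 — Magnitude: |H| = 0.006717 (-43.5 dB); phase: φ = 89.6°.

|H| = 0.006717 (-43.5 dB), φ = 89.6°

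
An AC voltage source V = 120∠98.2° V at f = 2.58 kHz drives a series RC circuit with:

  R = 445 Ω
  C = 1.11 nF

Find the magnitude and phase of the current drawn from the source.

Step 1 — Angular frequency: ω = 2π·f = 2π·2580 = 1.621e+04 rad/s.
Step 2 — Component impedances:
  R: Z = R = 445 Ω
  C: Z = 1/(jωC) = -j/(ω·C) = 0 - j5.557e+04 Ω
Step 3 — Series combination: Z_total = R + C = 445 - j5.557e+04 Ω = 5.558e+04∠-89.5° Ω.
Step 4 — Source phasor: V = 120∠98.2° V = -17.12 + j118.8 V.
Step 5 — Ohm's law: I = V / Z_total = (-17.12 + j118.8) / (445 - j5.557e+04) = -0.00214 - j0.0002908 A.
Step 6 — Convert to polar: |I| = 0.002159 A, ∠I = -172.3°.

I = 0.002159∠-172.3° A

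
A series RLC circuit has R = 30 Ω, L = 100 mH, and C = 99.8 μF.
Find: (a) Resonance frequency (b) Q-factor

Step 1 — Resonance condition Im(Z)=0 gives ω₀ = 1/√(LC).
Step 2 — ω₀ = 1/√(0.1·9.98e-05) = 316.5 rad/s.
Step 3 — f₀ = ω₀/(2π) = 50.38 Hz.
Step 4 — Series Q: Q = ω₀L/R = 316.5·0.1/30 = 1.055.

(a) f₀ = 50.38 Hz  (b) Q = 1.055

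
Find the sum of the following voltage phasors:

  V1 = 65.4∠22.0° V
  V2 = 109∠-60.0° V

Step 1 — Convert each phasor to rectangular form:
  V1 = 65.4·(cos(22.0°) + j·sin(22.0°)) = 60.64 + j24.5 V
  V2 = 109·(cos(-60.0°) + j·sin(-60.0°)) = 54.5 - j94.4 V
Step 2 — Sum components: V_total = 115.1 - j69.9 V.
Step 3 — Convert to polar: |V_total| = 134.7 V, ∠V_total = -31.3°.

V_total = 134.7∠-31.3° V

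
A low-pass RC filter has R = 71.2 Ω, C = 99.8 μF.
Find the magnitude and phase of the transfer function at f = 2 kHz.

Step 1 — Angular frequency: ω = 2π·2000 = 1.257e+04 rad/s.
Step 2 — Transfer function: H(jω) = 1/(1 + jωRC).
Step 3 — Denominator: 1 + jωRC = 1 + j·1.257e+04·71.2·9.98e-05 = 1 + j89.29.
Step 4 — H = 0.0001254 - j0.0112.
Step 5 — Magnitude: |H| = 0.0112 (-39.0 dB); phase: φ = -89.4°.

|H| = 0.0112 (-39.0 dB), φ = -89.4°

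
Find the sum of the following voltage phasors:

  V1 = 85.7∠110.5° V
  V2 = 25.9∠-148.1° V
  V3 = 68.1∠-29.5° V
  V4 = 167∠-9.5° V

Step 1 — Convert each phasor to rectangular form:
  V1 = 85.7·(cos(110.5°) + j·sin(110.5°)) = -30.01 + j80.27 V
  V2 = 25.9·(cos(-148.1°) + j·sin(-148.1°)) = -21.99 - j13.69 V
  V3 = 68.1·(cos(-29.5°) + j·sin(-29.5°)) = 59.27 - j33.53 V
  V4 = 167·(cos(-9.5°) + j·sin(-9.5°)) = 164.7 - j27.56 V
Step 2 — Sum components: V_total = 172 + j5.489 V.
Step 3 — Convert to polar: |V_total| = 172.1 V, ∠V_total = 1.8°.

V_total = 172.1∠1.8° V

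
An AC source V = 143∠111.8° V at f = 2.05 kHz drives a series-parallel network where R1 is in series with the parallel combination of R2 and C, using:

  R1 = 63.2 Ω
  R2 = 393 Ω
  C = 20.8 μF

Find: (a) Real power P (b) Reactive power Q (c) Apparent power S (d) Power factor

Step 1 — Angular frequency: ω = 2π·f = 2π·2050 = 1.288e+04 rad/s.
Step 2 — Component impedances:
  R1: Z = R = 63.2 Ω
  R2: Z = R = 393 Ω
  C: Z = 1/(jωC) = -j/(ω·C) = 0 - j3.733 Ω
Step 3 — Parallel branch: R2 || C = 1/(1/R2 + 1/C) = 0.03545 - j3.732 Ω.
Step 4 — Series with R1: Z_total = R1 + (R2 || C) = 63.24 - j3.732 Ω = 63.35∠-3.4° Ω.
Step 5 — Source phasor: V = 143∠111.8° V = -53.11 + j132.8 V.
Step 6 — Current: I = V / Z = -0.9604 + j2.043 A = 2.257∠115.2° A.
Step 7 — Complex power: S = V·I* = 322.3 - j19.02 VA.
Step 8 — Real power: P = Re(S) = 322.3 W.
Step 9 — Reactive power: Q = Im(S) = -19.02 VAR.
Step 10 — Apparent power: |S| = 322.8 VA.
Step 11 — Power factor: PF = P/|S| = 0.9983 (leading).

(a) P = 322.3 W  (b) Q = -19.02 VAR  (c) S = 322.8 VA  (d) PF = 0.9983 (leading)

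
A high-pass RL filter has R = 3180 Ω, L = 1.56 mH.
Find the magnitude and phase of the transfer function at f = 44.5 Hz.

Step 1 — Angular frequency: ω = 2π·44.5 = 279.6 rad/s.
Step 2 — Transfer function: H(jω) = jωL/(R + jωL).
Step 3 — Numerator jωL = j·0.4362; denominator R + jωL = 3180 + j0.4362.
Step 4 — H = 1.881e-08 + j0.0001372.
Step 5 — Magnitude: |H| = 0.0001372 (-77.3 dB); phase: φ = 90.0°.

|H| = 0.0001372 (-77.3 dB), φ = 90.0°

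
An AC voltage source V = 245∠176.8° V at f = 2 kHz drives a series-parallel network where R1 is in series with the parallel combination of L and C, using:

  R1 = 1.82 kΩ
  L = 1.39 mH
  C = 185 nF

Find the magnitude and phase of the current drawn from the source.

Step 1 — Angular frequency: ω = 2π·f = 2π·2000 = 1.257e+04 rad/s.
Step 2 — Component impedances:
  R1: Z = R = 1820 Ω
  L: Z = jωL = j·1.257e+04·0.00139 = 0 + j17.47 Ω
  C: Z = 1/(jωC) = -j/(ω·C) = 0 - j430.1 Ω
Step 3 — Parallel branch: L || C = 1/(1/L + 1/C) = 0 + j18.21 Ω.
Step 4 — Series with R1: Z_total = R1 + (L || C) = 1820 + j18.21 Ω = 1820∠0.6° Ω.
Step 5 — Source phasor: V = 245∠176.8° V = -244.6 + j13.68 V.
Step 6 — Ohm's law: I = V / Z_total = (-244.6 + j13.68) / (1820 + j18.21) = -0.1343 + j0.008858 A.
Step 7 — Convert to polar: |I| = 0.1346 A, ∠I = 176.2°.

I = 0.1346∠176.2° A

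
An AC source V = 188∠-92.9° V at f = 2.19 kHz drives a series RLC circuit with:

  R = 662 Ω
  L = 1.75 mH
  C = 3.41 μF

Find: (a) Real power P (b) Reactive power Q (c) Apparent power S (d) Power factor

Step 1 — Angular frequency: ω = 2π·f = 2π·2190 = 1.376e+04 rad/s.
Step 2 — Component impedances:
  R: Z = R = 662 Ω
  L: Z = jωL = j·1.376e+04·0.00175 = 0 + j24.08 Ω
  C: Z = 1/(jωC) = -j/(ω·C) = 0 - j21.31 Ω
Step 3 — Series combination: Z_total = R + L + C = 662 + j2.768 Ω = 662∠0.2° Ω.
Step 4 — Source phasor: V = 188∠-92.9° V = -9.511 - j187.8 V.
Step 5 — Current: I = V / Z = -0.01555 - j0.2836 A = 0.284∠-93.1° A.
Step 6 — Complex power: S = V·I* = 53.39 + j0.2233 VA.
Step 7 — Real power: P = Re(S) = 53.39 W.
Step 8 — Reactive power: Q = Im(S) = 0.2233 VAR.
Step 9 — Apparent power: |S| = 53.39 VA.
Step 10 — Power factor: PF = P/|S| = 1 (lagging).

(a) P = 53.39 W  (b) Q = 0.2233 VAR  (c) S = 53.39 VA  (d) PF = 1 (lagging)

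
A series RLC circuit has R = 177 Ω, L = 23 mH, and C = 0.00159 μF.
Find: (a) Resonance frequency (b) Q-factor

Step 1 — Resonance condition Im(Z)=0 gives ω₀ = 1/√(LC).
Step 2 — ω₀ = 1/√(0.023·1.59e-09) = 1.654e+05 rad/s.
Step 3 — f₀ = ω₀/(2π) = 2.632e+04 Hz.
Step 4 — Series Q: Q = ω₀L/R = 1.654e+05·0.023/177 = 21.49.

(a) f₀ = 2.632e+04 Hz  (b) Q = 21.49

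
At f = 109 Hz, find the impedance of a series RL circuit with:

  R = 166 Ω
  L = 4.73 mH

Step 1 — Angular frequency: ω = 2π·f = 2π·109 = 684.9 rad/s.
Step 2 — Component impedances:
  R: Z = R = 166 Ω
  L: Z = jωL = j·684.9·0.00473 = 0 + j3.239 Ω
Step 3 — Series combination: Z_total = R + L = 166 + j3.239 Ω = 166∠1.1° Ω.

Z = 166 + j3.239 Ω = 166∠1.1° Ω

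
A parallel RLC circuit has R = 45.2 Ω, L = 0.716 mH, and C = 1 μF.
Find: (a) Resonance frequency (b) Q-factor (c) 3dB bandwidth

Step 1 — Resonance: ω₀ = 1/√(LC) = 1/√(0.000716·1e-06) = 3.737e+04 rad/s.
Step 2 — f₀ = ω₀/(2π) = 5948 Hz.
Step 3 — Parallel Q: Q = R/(ω₀L) = 45.2/(3.737e+04·0.000716) = 1.689.
Step 4 — Bandwidth: Δω = ω₀/Q = 2.212e+04 rad/s; BW = Δω/(2π) = 3521 Hz.

(a) f₀ = 5948 Hz  (b) Q = 1.689  (c) BW = 3521 Hz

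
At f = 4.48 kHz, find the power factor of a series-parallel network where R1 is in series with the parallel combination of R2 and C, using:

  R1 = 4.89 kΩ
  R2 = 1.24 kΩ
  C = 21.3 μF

Step 1 — Angular frequency: ω = 2π·f = 2π·4480 = 2.815e+04 rad/s.
Step 2 — Component impedances:
  R1: Z = R = 4890 Ω
  R2: Z = R = 1240 Ω
  C: Z = 1/(jωC) = -j/(ω·C) = 0 - j1.668 Ω
Step 3 — Parallel branch: R2 || C = 1/(1/R2 + 1/C) = 0.002243 - j1.668 Ω.
Step 4 — Series with R1: Z_total = R1 + (R2 || C) = 4890 - j1.668 Ω = 4890∠-0.0° Ω.
Step 5 — Power factor: PF = cos(φ) = Re(Z)/|Z| = 4890/4890 = 1.
Step 6 — Type: Im(Z) = -1.668 ⇒ leading (phase φ = -0.0°).

PF = 1 (leading, φ = -0.0°)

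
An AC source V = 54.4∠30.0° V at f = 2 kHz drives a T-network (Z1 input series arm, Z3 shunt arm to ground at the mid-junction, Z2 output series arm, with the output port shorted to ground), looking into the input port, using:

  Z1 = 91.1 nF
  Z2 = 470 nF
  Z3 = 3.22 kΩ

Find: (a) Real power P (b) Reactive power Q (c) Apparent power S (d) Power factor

Step 1 — Angular frequency: ω = 2π·f = 2π·2000 = 1.257e+04 rad/s.
Step 2 — Component impedances:
  Z1: Z = 1/(jωC) = -j/(ω·C) = 0 - j873.5 Ω
  Z2: Z = 1/(jωC) = -j/(ω·C) = 0 - j169.3 Ω
  Z3: Z = R = 3220 Ω
Step 3 — With the output port shorted to ground, the output series arm Z2 runs from the junction to ground; the shunt arm Z3 also runs from the junction to ground. They appear in parallel: Z3 || Z2 = 8.878 - j168.8 Ω.
Step 4 — Series with input arm Z1: Z_in = Z1 + (Z3 || Z2) = 8.878 - j1042 Ω = 1042∠-89.5° Ω.
Step 5 — Source phasor: V = 54.4∠30.0° V = 47.11 + j27.2 V.
Step 6 — Current: I = V / Z = -0.02571 + j0.04542 A = 0.05219∠119.5° A.
Step 7 — Complex power: S = V·I* = 0.02418 - j2.839 VA.
Step 8 — Real power: P = Re(S) = 0.02418 W.
Step 9 — Reactive power: Q = Im(S) = -2.839 VAR.
Step 10 — Apparent power: |S| = 2.839 VA.
Step 11 — Power factor: PF = P/|S| = 0.008517 (leading).

(a) P = 0.02418 W  (b) Q = -2.839 VAR  (c) S = 2.839 VA  (d) PF = 0.008517 (leading)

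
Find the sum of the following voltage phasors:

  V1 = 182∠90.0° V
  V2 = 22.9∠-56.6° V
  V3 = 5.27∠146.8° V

Step 1 — Convert each phasor to rectangular form:
  V1 = 182·(cos(90.0°) + j·sin(90.0°)) = 0 + j182 V
  V2 = 22.9·(cos(-56.6°) + j·sin(-56.6°)) = 12.61 - j19.12 V
  V3 = 5.27·(cos(146.8°) + j·sin(146.8°)) = -4.41 + j2.886 V
Step 2 — Sum components: V_total = 8.196 + j165.8 V.
Step 3 — Convert to polar: |V_total| = 166 V, ∠V_total = 87.2°.

V_total = 166∠87.2° V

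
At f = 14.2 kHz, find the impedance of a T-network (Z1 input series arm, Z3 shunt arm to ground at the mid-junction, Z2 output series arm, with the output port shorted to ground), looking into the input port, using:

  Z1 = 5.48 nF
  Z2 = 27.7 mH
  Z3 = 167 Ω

Step 1 — Angular frequency: ω = 2π·f = 2π·1.42e+04 = 8.922e+04 rad/s.
Step 2 — Component impedances:
  Z1: Z = 1/(jωC) = -j/(ω·C) = 0 - j2045 Ω
  Z2: Z = jωL = j·8.922e+04·0.0277 = 0 + j2471 Ω
  Z3: Z = R = 167 Ω
Step 3 — With the output port shorted to ground, the output series arm Z2 runs from the junction to ground; the shunt arm Z3 also runs from the junction to ground. They appear in parallel: Z3 || Z2 = 166.2 + j11.23 Ω.
Step 4 — Series with input arm Z1: Z_in = Z1 + (Z3 || Z2) = 166.2 - j2034 Ω = 2041∠-85.3° Ω.

Z = 166.2 - j2034 Ω = 2041∠-85.3° Ω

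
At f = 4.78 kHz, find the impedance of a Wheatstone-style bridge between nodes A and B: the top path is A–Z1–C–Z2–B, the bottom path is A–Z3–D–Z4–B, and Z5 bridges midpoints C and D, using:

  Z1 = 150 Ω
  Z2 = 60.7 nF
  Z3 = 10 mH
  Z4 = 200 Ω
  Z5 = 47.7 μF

Step 1 — Angular frequency: ω = 2π·f = 2π·4780 = 3.003e+04 rad/s.
Step 2 — Component impedances:
  Z1: Z = R = 150 Ω
  Z2: Z = 1/(jωC) = -j/(ω·C) = 0 - j548.5 Ω
  Z3: Z = jωL = j·3.003e+04·0.01 = 0 + j300.3 Ω
  Z4: Z = R = 200 Ω
  Z5: Z = 1/(jωC) = -j/(ω·C) = 0 - j0.698 Ω
Step 3 — Bridge requires nodal analysis (the Z5 bridge couples midpoints C and D, so the two paths cannot be reduced to a simple series/parallel combination). Setting node B to ground and injecting 1 A at node A, the 3-node admittance system at A, C, D solves to V_A = Z_AB = 296.7 - j4.727 Ω = 296.7∠-0.9° Ω.

Z = 296.7 - j4.727 Ω = 296.7∠-0.9° Ω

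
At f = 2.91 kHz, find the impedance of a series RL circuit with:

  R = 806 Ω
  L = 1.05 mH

Step 1 — Angular frequency: ω = 2π·f = 2π·2910 = 1.828e+04 rad/s.
Step 2 — Component impedances:
  R: Z = R = 806 Ω
  L: Z = jωL = j·1.828e+04·0.00105 = 0 + j19.2 Ω
Step 3 — Series combination: Z_total = R + L = 806 + j19.2 Ω = 806.2∠1.4° Ω.

Z = 806 + j19.2 Ω = 806.2∠1.4° Ω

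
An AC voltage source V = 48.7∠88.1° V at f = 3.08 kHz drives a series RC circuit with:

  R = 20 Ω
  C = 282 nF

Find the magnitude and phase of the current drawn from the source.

Step 1 — Angular frequency: ω = 2π·f = 2π·3080 = 1.935e+04 rad/s.
Step 2 — Component impedances:
  R: Z = R = 20 Ω
  C: Z = 1/(jωC) = -j/(ω·C) = 0 - j183.2 Ω
Step 3 — Series combination: Z_total = R + C = 20 - j183.2 Ω = 184.3∠-83.8° Ω.
Step 4 — Source phasor: V = 48.7∠88.1° V = 1.615 + j48.67 V.
Step 5 — Ohm's law: I = V / Z_total = (1.615 + j48.67) / (20 - j183.2) = -0.2615 + j0.03736 A.
Step 6 — Convert to polar: |I| = 0.2642 A, ∠I = 171.9°.

I = 0.2642∠171.9° A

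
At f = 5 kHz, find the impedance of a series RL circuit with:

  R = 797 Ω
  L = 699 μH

Step 1 — Angular frequency: ω = 2π·f = 2π·5000 = 3.142e+04 rad/s.
Step 2 — Component impedances:
  R: Z = R = 797 Ω
  L: Z = jωL = j·3.142e+04·0.000699 = 0 + j21.96 Ω
Step 3 — Series combination: Z_total = R + L = 797 + j21.96 Ω = 797.3∠1.6° Ω.

Z = 797 + j21.96 Ω = 797.3∠1.6° Ω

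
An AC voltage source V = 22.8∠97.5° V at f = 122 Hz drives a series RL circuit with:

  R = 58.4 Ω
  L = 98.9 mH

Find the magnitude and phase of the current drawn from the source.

Step 1 — Angular frequency: ω = 2π·f = 2π·122 = 766.5 rad/s.
Step 2 — Component impedances:
  R: Z = R = 58.4 Ω
  L: Z = jωL = j·766.5·0.0989 = 0 + j75.81 Ω
Step 3 — Series combination: Z_total = R + L = 58.4 + j75.81 Ω = 95.7∠52.4° Ω.
Step 4 — Source phasor: V = 22.8∠97.5° V = -2.976 + j22.6 V.
Step 5 — Ohm's law: I = V / Z_total = (-2.976 + j22.6) / (58.4 + j75.81) = 0.1682 + j0.1688 A.
Step 6 — Convert to polar: |I| = 0.2383 A, ∠I = 45.1°.

I = 0.2383∠45.1° A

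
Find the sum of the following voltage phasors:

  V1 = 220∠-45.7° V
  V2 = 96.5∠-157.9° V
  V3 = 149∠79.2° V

Step 1 — Convert each phasor to rectangular form:
  V1 = 220·(cos(-45.7°) + j·sin(-45.7°)) = 153.7 - j157.5 V
  V2 = 96.5·(cos(-157.9°) + j·sin(-157.9°)) = -89.41 - j36.31 V
  V3 = 149·(cos(79.2°) + j·sin(79.2°)) = 27.92 + j146.4 V
Step 2 — Sum components: V_total = 92.16 - j47.4 V.
Step 3 — Convert to polar: |V_total| = 103.6 V, ∠V_total = -27.2°.

V_total = 103.6∠-27.2° V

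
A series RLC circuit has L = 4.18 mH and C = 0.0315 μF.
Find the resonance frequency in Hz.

Step 1 — Resonance condition Im(Z)=0 gives ω₀ = 1/√(LC).
Step 2 — ω₀ = 1/√(0.00418·3.15e-08) = 8.715e+04 rad/s.
Step 3 — f₀ = ω₀/(2π) = 1.387e+04 Hz.

f₀ = 1.387e+04 Hz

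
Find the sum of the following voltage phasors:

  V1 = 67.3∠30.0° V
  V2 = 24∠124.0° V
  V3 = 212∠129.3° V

Step 1 — Convert each phasor to rectangular form:
  V1 = 67.3·(cos(30.0°) + j·sin(30.0°)) = 58.28 + j33.65 V
  V2 = 24·(cos(124.0°) + j·sin(124.0°)) = -13.42 + j19.9 V
  V3 = 212·(cos(129.3°) + j·sin(129.3°)) = -134.3 + j164.1 V
Step 2 — Sum components: V_total = -89.41 + j217.6 V.
Step 3 — Convert to polar: |V_total| = 235.3 V, ∠V_total = 112.3°.

V_total = 235.3∠112.3° V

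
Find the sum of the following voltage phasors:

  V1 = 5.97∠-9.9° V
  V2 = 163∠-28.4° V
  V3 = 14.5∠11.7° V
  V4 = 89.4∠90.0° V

Step 1 — Convert each phasor to rectangular form:
  V1 = 5.97·(cos(-9.9°) + j·sin(-9.9°)) = 5.881 - j1.026 V
  V2 = 163·(cos(-28.4°) + j·sin(-28.4°)) = 143.4 - j77.53 V
  V3 = 14.5·(cos(11.7°) + j·sin(11.7°)) = 14.2 + j2.94 V
  V4 = 89.4·(cos(90.0°) + j·sin(90.0°)) = 0 + j89.4 V
Step 2 — Sum components: V_total = 163.5 + j13.79 V.
Step 3 — Convert to polar: |V_total| = 164 V, ∠V_total = 4.8°.

V_total = 164∠4.8° V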